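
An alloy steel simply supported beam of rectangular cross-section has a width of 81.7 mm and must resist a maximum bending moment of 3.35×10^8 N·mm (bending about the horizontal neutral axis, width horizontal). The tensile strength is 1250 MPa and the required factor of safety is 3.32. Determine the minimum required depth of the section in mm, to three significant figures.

h = 256 mm

σ_allow = 1250/3.32 = 376.5 MPa.
For a rectangular section σ = 6M/(bh²), so h² = 6M/(b σ_allow) = 6×3.3500×10^8/(81.7×376.5) = 65340 mm².
h = 255.6 mm.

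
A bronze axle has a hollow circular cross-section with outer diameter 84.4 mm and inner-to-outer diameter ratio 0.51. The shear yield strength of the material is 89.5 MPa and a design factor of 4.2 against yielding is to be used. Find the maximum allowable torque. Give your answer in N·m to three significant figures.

τ_allow = 89.5/4.2 = 21.31 MPa.
For a hollow shaft T_allow = τ_allow·πd_o³(1−k⁴)/16 with 1−k⁴ = 0.9323, so πd_o³(1−k⁴)/16 = 110100 mm³.
T_allow = 21.31×110100 = 2.345×10^6 N·mm = 2345 N·m.

T_allow = 2350 N·m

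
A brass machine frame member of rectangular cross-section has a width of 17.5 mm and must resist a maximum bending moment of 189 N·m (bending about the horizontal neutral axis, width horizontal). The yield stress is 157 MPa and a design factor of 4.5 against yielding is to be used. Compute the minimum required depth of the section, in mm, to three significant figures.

h = 43.1 mm

σ_allow = 157/4.5 = 34.89 MPa.
For a rectangular section σ = 6M/(bh²), so h² = 6M/(b σ_allow) = 6×189000/(17.5×34.89) = 1857 mm².
h = 43.10 mm.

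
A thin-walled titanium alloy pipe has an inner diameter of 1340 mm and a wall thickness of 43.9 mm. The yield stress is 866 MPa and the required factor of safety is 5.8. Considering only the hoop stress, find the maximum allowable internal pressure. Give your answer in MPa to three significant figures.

σ_allow = 866/5.8 = 149.3 MPa.
σ_h = pD/(2t) → p_allow = 2σ_allow t/D = 2×149.3×43.9/1340 = 9.783 MPa.

p_allow = 9.78 MPa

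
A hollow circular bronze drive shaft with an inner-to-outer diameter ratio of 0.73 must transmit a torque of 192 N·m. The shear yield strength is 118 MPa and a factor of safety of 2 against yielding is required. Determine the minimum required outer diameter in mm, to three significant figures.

d_o = 28.5 mm

τ_allow = 118/2 = 59.00 MPa.
For a hollow shaft τ = 16T/[πd_o³(1−k⁴)] with k = 0.73, so 1−k⁴ = 0.7160.
d_o³ = 16T/[π τ_allow (1−k⁴)] = 16×192000/(π×59.00×0.7160) = 23150 mm³.
d_o = 28.50 mm.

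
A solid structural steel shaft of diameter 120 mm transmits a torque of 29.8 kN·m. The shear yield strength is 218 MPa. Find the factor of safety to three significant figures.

n = 2.48

τ = 16T/(πd³) = 16×2.9800×10^7/(π×120³) = 87.83 MPa.
n = τ_limit/τ = 218/87.83 = 2.482.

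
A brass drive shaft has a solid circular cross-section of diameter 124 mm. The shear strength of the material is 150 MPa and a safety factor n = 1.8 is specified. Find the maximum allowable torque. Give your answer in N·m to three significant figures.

τ_allow = 150/1.8 = 83.33 MPa.
For a solid shaft T_allow = τ_allow·πd³/16; πd³/16 = π×124³/16 = 374400 mm³.
T_allow = 83.33×374400 = 3.120×10^7 N·mm = 31200 N·m.

T_allow = 31200 N·m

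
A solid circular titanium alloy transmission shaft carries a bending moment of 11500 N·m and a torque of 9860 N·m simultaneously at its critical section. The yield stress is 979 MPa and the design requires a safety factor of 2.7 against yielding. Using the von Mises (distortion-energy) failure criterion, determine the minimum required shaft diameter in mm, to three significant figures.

d = 73.8 mm

σ_allow = σ_y/n = 979/2.7 = 362.6 MPa.
For a solid shaft σ_b = 32M/(πd³) and τ = 16T/(πd³), so the von Mises stress is σ' = (16/πd³)·√(4M²+3T²).
√(4M²+3T²) = √(4×(1.150×10^7)² + 3×(9.860×10^6)²) = 2.865×10^7 N·mm.
d³ = 16×2.865×10^7/(π×362.6) = 402400 mm³.
d = 73.83 mm.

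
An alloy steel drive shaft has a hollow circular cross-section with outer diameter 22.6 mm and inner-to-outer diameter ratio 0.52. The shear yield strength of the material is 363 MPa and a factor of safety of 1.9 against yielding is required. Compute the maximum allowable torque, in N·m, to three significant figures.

τ_allow = 363/1.9 = 191.1 MPa.
For a hollow shaft T_allow = τ_allow·πd_o³(1−k⁴)/16 with 1−k⁴ = 0.9269, so πd_o³(1−k⁴)/16 = 2101 mm³.
T_allow = 191.1×2101 = 401400 N·mm = 401.4 N·m.

T_allow = 401 N·m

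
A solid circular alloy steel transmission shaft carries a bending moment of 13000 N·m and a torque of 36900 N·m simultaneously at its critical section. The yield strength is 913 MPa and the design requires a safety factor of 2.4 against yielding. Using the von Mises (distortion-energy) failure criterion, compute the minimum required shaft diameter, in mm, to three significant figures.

d = 97.4 mm

σ_allow = σ_y/n = 913/2.4 = 380.4 MPa.
For a solid shaft σ_b = 32M/(πd³) and τ = 16T/(πd³), so the von Mises stress is σ' = (16/πd³)·√(4M²+3T²).
√(4M²+3T²) = √(4×(1.300×10^7)² + 3×(3.690×10^7)²) = 6.900×10^7 N·mm.
d³ = 16×6.900×10^7/(π×380.4) = 923700 mm³.
d = 97.39 mm.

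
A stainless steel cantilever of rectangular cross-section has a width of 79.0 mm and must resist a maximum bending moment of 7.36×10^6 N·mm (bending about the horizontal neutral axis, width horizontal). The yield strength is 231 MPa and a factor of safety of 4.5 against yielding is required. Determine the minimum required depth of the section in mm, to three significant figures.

σ_allow = 231/4.5 = 51.33 MPa.
For a rectangular section σ = 6M/(bh²), so h² = 6M/(b σ_allow) = 6×7360000/(79.0×51.33) = 10890 mm².
h = 104.4 mm.

h = 104 mm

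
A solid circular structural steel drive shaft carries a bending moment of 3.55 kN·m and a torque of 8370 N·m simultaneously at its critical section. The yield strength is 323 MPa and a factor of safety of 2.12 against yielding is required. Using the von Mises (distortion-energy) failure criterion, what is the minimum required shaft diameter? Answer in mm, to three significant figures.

σ_allow = σ_y/n = 323/2.12 = 152.4 MPa.
For a solid shaft σ_b = 32M/(πd³) and τ = 16T/(πd³), so the von Mises stress is σ' = (16/πd³)·√(4M²+3T²).
√(4M²+3T²) = √(4×(3.550×10^6)² + 3×(8.370×10^6)²) = 1.614×10^7 N·mm.
d³ = 16×1.614×10^7/(π×152.4) = 539600 mm³.
d = 81.41 mm.

d = 81.4 mm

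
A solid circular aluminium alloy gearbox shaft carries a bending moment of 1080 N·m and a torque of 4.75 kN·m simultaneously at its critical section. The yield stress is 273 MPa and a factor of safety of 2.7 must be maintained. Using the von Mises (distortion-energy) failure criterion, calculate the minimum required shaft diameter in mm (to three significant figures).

σ_allow = σ_y/n = 273/2.7 = 101.1 MPa.
For a solid shaft σ_b = 32M/(πd³) and τ = 16T/(πd³), so the von Mises stress is σ' = (16/πd³)·√(4M²+3T²).
√(4M²+3T²) = √(4×(1.080×10^6)² + 3×(4.750×10^6)²) = 8.506×10^6 N·mm.
d³ = 16×8.506×10^6/(π×101.1) = 428400 mm³.
d = 75.39 mm.

d = 75.4 mm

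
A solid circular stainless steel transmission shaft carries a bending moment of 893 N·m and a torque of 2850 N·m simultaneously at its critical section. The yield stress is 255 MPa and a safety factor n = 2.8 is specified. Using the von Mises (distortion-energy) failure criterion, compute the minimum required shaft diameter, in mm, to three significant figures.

d = 66.5 mm

σ_allow = σ_y/n = 255/2.8 = 91.07 MPa.
For a solid shaft σ_b = 32M/(πd³) and τ = 16T/(πd³), so the von Mises stress is σ' = (16/πd³)·√(4M²+3T²).
√(4M²+3T²) = √(4×(893000)² + 3×(2.850×10^6)²) = 5.250×10^6 N·mm.
d³ = 16×5.250×10^6/(π×91.07) = 293600 mm³.
d = 66.46 mm.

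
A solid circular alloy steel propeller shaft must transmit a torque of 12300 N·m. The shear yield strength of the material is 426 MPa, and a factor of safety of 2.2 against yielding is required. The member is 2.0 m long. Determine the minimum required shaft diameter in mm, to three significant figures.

Allowable shear stress τ_allow = 426/2.2 = 193.6 MPa.
For a solid shaft τ = 16T/(πd³), so d³ = 16T/(π τ_allow) = 16×1.2300×10^7/(π×193.6) = 323500 mm³.
d = (323500)^(1/3) = 68.65 mm.

d = 68.6 mm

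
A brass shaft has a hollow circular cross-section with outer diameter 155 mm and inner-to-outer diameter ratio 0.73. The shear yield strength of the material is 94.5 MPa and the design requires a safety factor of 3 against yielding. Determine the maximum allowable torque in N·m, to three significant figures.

T_allow = 16500 N·m

τ_allow = 94.5/3 = 31.50 MPa.
For a hollow shaft T_allow = τ_allow·πd_o³(1−k⁴)/16 with 1−k⁴ = 0.7160, so πd_o³(1−k⁴)/16 = 523500 mm³.
T_allow = 31.50×523500 = 1.649×10^7 N·mm = 16490 N·m.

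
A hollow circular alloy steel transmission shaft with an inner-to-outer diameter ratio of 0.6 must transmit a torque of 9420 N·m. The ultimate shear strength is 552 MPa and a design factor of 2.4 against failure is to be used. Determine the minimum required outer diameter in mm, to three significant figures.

τ_allow = 552/2.4 = 230.0 MPa.
For a hollow shaft τ = 16T/[πd_o³(1−k⁴)] with k = 0.6, so 1−k⁴ = 0.8704.
d_o³ = 16T/[π τ_allow (1−k⁴)] = 16×9420000/(π×230.0×0.8704) = 239600 mm³.
d_o = 62.11 mm.

d_o = 62.1 mm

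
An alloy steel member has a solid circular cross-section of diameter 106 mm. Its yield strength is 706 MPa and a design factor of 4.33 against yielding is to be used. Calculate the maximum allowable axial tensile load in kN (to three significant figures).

σ_allow = 706/4.33 = 163.0 MPa.
A = πd²/4 = π×106²/4 = 8825 mm².
F_allow = σ_allow × A = 163.0×8825 = 1.439×10^6 N.

F_allow = 1440 kN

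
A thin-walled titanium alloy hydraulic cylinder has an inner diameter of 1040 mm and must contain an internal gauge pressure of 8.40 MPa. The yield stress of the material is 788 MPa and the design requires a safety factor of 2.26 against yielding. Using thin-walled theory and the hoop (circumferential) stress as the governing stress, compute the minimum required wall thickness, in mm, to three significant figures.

t = 12.5 mm

σ_allow = 788/2.26 = 348.7 MPa.
Hoop stress σ_h = pD/(2t), so t = pD/(2σ_allow) = 8.40×1040/(2×348.7) = 12.53 mm.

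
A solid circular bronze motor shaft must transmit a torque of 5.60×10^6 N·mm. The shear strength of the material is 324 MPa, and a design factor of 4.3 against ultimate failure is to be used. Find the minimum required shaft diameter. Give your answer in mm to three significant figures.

Allowable shear stress τ_allow = 324/4.3 = 75.35 MPa.
For a solid shaft τ = 16T/(πd³), so d³ = 16T/(π τ_allow) = 16×5600000/(π×75.35) = 378500 mm³.
d = (378500)^(1/3) = 72.34 mm.

d = 72.3 mm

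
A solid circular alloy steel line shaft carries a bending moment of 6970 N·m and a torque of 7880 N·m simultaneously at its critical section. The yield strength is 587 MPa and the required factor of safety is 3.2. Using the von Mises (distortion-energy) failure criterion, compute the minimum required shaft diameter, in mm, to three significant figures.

σ_allow = σ_y/n = 587/3.2 = 183.4 MPa.
For a solid shaft σ_b = 32M/(πd³) and τ = 16T/(πd³), so the von Mises stress is σ' = (16/πd³)·√(4M²+3T²).
√(4M²+3T²) = √(4×(6.970×10^6)² + 3×(7.880×10^6)²) = 1.951×10^7 N·mm.
d³ = 16×1.951×10^7/(π×183.4) = 541700 mm³.
d = 81.52 mm.

d = 81.5 mm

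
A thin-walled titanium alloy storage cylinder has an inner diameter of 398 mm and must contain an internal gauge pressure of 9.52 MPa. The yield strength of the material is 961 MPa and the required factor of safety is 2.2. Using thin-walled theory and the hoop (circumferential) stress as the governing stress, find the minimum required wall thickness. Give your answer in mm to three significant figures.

t = 4.34 mm

σ_allow = 961/2.2 = 436.8 MPa.
Hoop stress σ_h = pD/(2t), so t = pD/(2σ_allow) = 9.52×398/(2×436.8) = 4.337 mm.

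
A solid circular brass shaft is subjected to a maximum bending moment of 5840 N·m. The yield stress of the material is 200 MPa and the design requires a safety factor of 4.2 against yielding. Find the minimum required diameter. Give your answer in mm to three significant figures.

d = 108 mm

σ_allow = 200/4.2 = 47.62 MPa.
For a solid circular section σ = 32M/(πd³), so d³ = 32M/(π σ_allow) = 32×5840000/(π×47.62) = 1.249×10^6 mm³.
d = 107.7 mm.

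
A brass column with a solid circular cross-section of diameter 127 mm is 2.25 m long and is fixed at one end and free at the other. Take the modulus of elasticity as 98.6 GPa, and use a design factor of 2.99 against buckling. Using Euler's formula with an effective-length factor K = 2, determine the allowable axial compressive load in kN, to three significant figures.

P_allow = 205 kN

I = πd⁴/64 = π×127⁴/64 = 1.277×10^7 mm⁴.
Effective length L_e = KL = 2×2.25 m = 4500 mm.
Euler critical load P_cr = π²EI/L_e² = π²×98600×1.277×10^7/4500² = 613700 N.
P_allow = P_cr/n = 613700/2.99 = 205200 N.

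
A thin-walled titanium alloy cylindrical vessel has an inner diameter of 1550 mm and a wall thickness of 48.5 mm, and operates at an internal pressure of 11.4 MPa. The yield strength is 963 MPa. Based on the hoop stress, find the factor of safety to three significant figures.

n = 5.29

σ_h = pD/(2t) = 11.4×1550/(2×48.5) = 182.2 MPa.
n = 963/182.2 = 5.286.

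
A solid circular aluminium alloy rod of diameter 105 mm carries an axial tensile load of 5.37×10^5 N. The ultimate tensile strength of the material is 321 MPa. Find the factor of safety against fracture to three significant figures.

n = 5.18

A = πd²/4 = 8659 mm².
σ = F/A = 537000/8659 = 62.02 MPa.
n = 321/62.02 = 5.176.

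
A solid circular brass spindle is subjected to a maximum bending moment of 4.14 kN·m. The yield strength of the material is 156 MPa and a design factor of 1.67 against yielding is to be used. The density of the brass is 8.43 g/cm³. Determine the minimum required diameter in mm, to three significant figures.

σ_allow = 156/1.67 = 93.41 MPa.
For a solid circular section σ = 32M/(πd³), so d³ = 32M/(π σ_allow) = 32×4140000/(π×93.41) = 451400 mm³.
d = 76.71 mm.

d = 76.7 mm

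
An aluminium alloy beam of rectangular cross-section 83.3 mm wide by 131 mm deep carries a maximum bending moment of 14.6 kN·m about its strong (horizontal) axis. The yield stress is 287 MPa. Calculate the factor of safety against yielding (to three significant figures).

n = 4.68

Section modulus S = bh²/6 = 83.3×131²/6 = 238300 mm³.
σ = M/S = 1.4600×10^7/238300 = 61.28 MPa.
n = 287/61.28 = 4.683.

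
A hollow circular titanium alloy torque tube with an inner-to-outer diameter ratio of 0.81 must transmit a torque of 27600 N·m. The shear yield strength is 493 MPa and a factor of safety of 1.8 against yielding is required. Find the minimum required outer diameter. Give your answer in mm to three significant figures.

d_o = 96.6 mm

τ_allow = 493/1.8 = 273.9 MPa.
For a hollow shaft τ = 16T/[πd_o³(1−k⁴)] with k = 0.81, so 1−k⁴ = 0.5695.
d_o³ = 16T/[π τ_allow (1−k⁴)] = 16×2.7600×10^7/(π×273.9×0.5695) = 901100 mm³.
d_o = 96.59 mm.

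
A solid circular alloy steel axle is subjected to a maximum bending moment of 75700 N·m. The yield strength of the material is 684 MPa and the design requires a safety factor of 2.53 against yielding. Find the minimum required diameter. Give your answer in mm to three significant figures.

σ_allow = 684/2.53 = 270.4 MPa.
For a solid circular section σ = 32M/(πd³), so d³ = 32M/(π σ_allow) = 32×7.5700×10^7/(π×270.4) = 2.852×10^6 mm³.
d = 141.8 mm.

d = 142 mm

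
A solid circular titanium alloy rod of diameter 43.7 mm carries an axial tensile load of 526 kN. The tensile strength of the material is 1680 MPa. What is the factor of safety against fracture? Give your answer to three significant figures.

A = πd²/4 = 1500 mm².
σ = F/A = 526000/1500 = 350.7 MPa.
n = 1680/350.7 = 4.790.

n = 4.79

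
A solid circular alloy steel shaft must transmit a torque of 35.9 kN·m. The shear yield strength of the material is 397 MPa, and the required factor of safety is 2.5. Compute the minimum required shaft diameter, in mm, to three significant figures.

Allowable shear stress τ_allow = 397/2.5 = 158.8 MPa.
For a solid shaft τ = 16T/(πd³), so d³ = 16T/(π τ_allow) = 16×3.5900×10^7/(π×158.8) = 1.151×10^6 mm³.
d = (1.151×10^6)^(1/3) = 104.8 mm.

d = 105 mm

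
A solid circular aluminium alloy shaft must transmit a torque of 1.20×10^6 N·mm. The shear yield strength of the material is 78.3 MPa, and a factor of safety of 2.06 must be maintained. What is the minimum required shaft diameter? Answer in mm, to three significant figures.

Allowable shear stress τ_allow = 78.3/2.06 = 38.01 MPa.
For a solid shaft τ = 16T/(πd³), so d³ = 16T/(π τ_allow) = 16×1200000/(π×38.01) = 160800 mm³.
d = (160800)^(1/3) = 54.38 mm.

d = 54.4 mm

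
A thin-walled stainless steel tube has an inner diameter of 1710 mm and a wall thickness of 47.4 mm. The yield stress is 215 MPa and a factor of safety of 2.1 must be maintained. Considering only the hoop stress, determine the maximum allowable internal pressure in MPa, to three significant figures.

p_allow = 5.68 MPa

σ_allow = 215/2.1 = 102.4 MPa.
σ_h = pD/(2t) → p_allow = 2σ_allow t/D = 2×102.4×47.4/1710 = 5.676 MPa.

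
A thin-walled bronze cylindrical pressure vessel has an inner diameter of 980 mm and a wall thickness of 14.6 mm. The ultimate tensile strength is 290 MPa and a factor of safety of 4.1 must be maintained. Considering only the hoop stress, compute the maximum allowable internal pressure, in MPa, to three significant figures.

σ_allow = 290/4.1 = 70.73 MPa.
σ_h = pD/(2t) → p_allow = 2σ_allow t/D = 2×70.73×14.6/980 = 2.108 MPa.

p_allow = 2.11 MPa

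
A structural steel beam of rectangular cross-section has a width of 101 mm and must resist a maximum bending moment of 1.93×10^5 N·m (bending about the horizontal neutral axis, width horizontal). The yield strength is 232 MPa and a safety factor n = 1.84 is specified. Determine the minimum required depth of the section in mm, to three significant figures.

σ_allow = 232/1.84 = 126.1 MPa.
For a rectangular section σ = 6M/(bh²), so h² = 6M/(b σ_allow) = 6×1.9300×10^8/(101×126.1) = 90930 mm².
h = 301.5 mm.

h = 302 mm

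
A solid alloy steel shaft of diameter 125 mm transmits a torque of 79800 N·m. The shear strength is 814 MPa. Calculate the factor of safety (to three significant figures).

τ = 16T/(πd³) = 16×7.9800×10^7/(π×125³) = 208.1 MPa.
n = τ_limit/τ = 814/208.1 = 3.912.

n = 3.91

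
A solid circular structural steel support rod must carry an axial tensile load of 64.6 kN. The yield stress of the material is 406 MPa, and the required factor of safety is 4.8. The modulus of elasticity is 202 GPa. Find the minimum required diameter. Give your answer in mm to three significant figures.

Allowable stress σ_allow = 406/4.8 = 84.58 MPa.
Required area A = F/σ_allow = 64600/84.58 = 763.7 mm².
A = πd²/4 → d = √(4A/π) = 31.18 mm.

d = 31.2 mm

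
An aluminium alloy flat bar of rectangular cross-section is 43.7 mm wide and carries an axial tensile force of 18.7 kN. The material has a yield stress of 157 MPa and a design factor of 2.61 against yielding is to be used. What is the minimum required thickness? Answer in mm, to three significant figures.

σ_allow = 157/2.61 = 60.15 MPa.
Required area A = F/σ_allow = 18700/60.15 = 310.9 mm².
t = A/w = 310.9/43.7 = 7.114 mm.

t = 7.11 mm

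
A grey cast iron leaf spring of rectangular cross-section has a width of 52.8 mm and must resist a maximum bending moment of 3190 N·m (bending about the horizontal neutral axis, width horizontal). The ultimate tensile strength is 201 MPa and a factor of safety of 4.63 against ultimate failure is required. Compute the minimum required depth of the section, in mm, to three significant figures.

h = 91.4 mm

σ_allow = 201/4.63 = 43.41 MPa.
For a rectangular section σ = 6M/(bh²), so h² = 6M/(b σ_allow) = 6×3190000/(52.8×43.41) = 8350 mm².
h = 91.38 mm.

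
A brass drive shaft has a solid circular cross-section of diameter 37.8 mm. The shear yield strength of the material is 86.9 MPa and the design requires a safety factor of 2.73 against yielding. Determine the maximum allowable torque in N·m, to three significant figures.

T_allow = 338 N·m

τ_allow = 86.9/2.73 = 31.83 MPa.
For a solid shaft T_allow = τ_allow·πd³/16; πd³/16 = π×37.8³/16 = 10600 mm³.
T_allow = 31.83×10600 = 337600 N·mm = 337.6 N·m.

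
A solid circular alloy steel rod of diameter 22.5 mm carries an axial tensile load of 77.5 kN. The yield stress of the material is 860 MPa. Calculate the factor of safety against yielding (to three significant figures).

n = 4.41

A = πd²/4 = 397.6 mm².
σ = F/A = 77500/397.6 = 194.9 MPa.
n = 860/194.9 = 4.412.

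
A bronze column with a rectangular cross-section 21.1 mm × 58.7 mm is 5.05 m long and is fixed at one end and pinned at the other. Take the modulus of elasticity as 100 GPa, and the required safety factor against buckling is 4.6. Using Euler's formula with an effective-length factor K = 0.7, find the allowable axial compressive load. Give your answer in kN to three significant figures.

P_allow = 0.789 kN

Buckling occurs about the weak axis: I_min = h·b³/12 = 58.7×21.1³/12 = 45950 mm⁴ (b = 21.1 mm is the smaller dimension).
Effective length L_e = KL = 0.7×5.05 m = 3535 mm.
Euler critical load P_cr = π²EI/L_e² = π²×100000×45950/3535² = 3629 N.
P_allow = P_cr/n = 3629/4.6 = 789.0 N.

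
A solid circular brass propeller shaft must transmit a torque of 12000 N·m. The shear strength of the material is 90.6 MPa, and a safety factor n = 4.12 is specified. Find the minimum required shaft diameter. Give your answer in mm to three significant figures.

Allowable shear stress τ_allow = 90.6/4.12 = 21.99 MPa.
For a solid shaft τ = 16T/(πd³), so d³ = 16T/(π τ_allow) = 16×1.2000×10^7/(π×21.99) = 2.779×10^6 mm³.
d = (2.779×10^6)^(1/3) = 140.6 mm.

d = 141 mm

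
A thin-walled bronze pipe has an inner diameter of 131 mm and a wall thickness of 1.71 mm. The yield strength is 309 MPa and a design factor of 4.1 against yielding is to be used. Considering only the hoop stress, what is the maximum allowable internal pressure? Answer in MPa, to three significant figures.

σ_allow = 309/4.1 = 75.37 MPa.
σ_h = pD/(2t) → p_allow = 2σ_allow t/D = 2×75.37×1.71/131 = 1.968 MPa.

p_allow = 1.97 MPa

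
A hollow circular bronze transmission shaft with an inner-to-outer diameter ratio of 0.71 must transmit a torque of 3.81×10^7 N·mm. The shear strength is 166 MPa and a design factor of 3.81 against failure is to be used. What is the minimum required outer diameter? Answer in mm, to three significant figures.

τ_allow = 166/3.81 = 43.57 MPa.
For a hollow shaft τ = 16T/[πd_o³(1−k⁴)] with k = 0.71, so 1−k⁴ = 0.7459.
d_o³ = 16T/[π τ_allow (1−k⁴)] = 16×3.8100×10^7/(π×43.57×0.7459) = 5.971×10^6 mm³.
d_o = 181.4 mm.

d_o = 181 mm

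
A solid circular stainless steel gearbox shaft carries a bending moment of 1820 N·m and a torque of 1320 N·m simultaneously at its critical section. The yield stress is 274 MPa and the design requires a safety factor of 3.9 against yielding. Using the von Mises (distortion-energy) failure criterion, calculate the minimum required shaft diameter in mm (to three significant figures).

σ_allow = σ_y/n = 274/3.9 = 70.26 MPa.
For a solid shaft σ_b = 32M/(πd³) and τ = 16T/(πd³), so the von Mises stress is σ' = (16/πd³)·√(4M²+3T²).
√(4M²+3T²) = √(4×(1.820×10^6)² + 3×(1.320×10^6)²) = 4.298×10^6 N·mm.
d³ = 16×4.298×10^6/(π×70.26) = 311600 mm³.
d = 67.80 mm.

d = 67.8 mm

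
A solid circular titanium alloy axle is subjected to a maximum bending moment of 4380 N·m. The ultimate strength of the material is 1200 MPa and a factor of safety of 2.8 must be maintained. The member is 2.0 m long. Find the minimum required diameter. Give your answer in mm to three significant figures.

σ_allow = 1200/2.8 = 428.6 MPa.
For a solid circular section σ = 32M/(πd³), so d³ = 32M/(π σ_allow) = 32×4380000/(π×428.6) = 104100 mm³.
d = 47.04 mm.

d = 47.0 mm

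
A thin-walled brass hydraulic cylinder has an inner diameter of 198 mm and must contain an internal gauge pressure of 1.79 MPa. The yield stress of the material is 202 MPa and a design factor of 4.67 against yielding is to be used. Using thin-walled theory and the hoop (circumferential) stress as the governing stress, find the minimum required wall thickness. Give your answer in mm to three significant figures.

σ_allow = 202/4.67 = 43.25 MPa.
Hoop stress σ_h = pD/(2t), so t = pD/(2σ_allow) = 1.79×198/(2×43.25) = 4.097 mm.

t = 4.10 mm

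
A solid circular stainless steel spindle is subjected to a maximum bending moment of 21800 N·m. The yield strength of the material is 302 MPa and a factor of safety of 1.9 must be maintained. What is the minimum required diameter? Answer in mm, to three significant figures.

σ_allow = 302/1.9 = 158.9 MPa.
For a solid circular section σ = 32M/(πd³), so d³ = 32M/(π σ_allow) = 32×2.1800×10^7/(π×158.9) = 1.397×10^6 mm³.
d = 111.8 mm.

d = 112 mm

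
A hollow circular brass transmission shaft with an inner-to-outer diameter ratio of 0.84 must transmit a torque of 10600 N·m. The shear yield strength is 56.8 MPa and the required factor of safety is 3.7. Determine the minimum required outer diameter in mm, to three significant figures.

τ_allow = 56.8/3.7 = 15.35 MPa.
For a hollow shaft τ = 16T/[πd_o³(1−k⁴)] with k = 0.84, so 1−k⁴ = 0.5021.
d_o³ = 16T/[π τ_allow (1−k⁴)] = 16×1.0600×10^7/(π×15.35×0.5021) = 7.003×10^6 mm³.
d_o = 191.3 mm.

d_o = 191 mm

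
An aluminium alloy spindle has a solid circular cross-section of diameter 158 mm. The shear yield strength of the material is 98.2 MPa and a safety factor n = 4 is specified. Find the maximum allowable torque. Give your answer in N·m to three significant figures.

T_allow = 19000 N·m

τ_allow = 98.2/4 = 24.55 MPa.
For a solid shaft T_allow = τ_allow·πd³/16; πd³/16 = π×158³/16 = 774500 mm³.
T_allow = 24.55×774500 = 1.901×10^7 N·mm = 19010 N·m.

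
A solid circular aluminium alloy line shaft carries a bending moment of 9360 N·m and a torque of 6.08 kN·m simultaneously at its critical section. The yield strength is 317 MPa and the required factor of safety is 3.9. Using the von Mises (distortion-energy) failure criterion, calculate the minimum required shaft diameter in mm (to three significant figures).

σ_allow = σ_y/n = 317/3.9 = 81.28 MPa.
For a solid shaft σ_b = 32M/(πd³) and τ = 16T/(πd³), so the von Mises stress is σ' = (16/πd³)·√(4M²+3T²).
√(4M²+3T²) = √(4×(9.360×10^6)² + 3×(6.080×10^6)²) = 2.148×10^7 N·mm.
d³ = 16×2.148×10^7/(π×81.28) = 1.346×10^6 mm³.
d = 110.4 mm.

d = 110 mm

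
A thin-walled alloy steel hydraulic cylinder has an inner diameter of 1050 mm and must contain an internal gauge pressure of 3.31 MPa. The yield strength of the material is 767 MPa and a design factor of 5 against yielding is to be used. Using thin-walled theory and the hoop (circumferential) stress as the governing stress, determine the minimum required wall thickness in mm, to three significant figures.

t = 11.3 mm

σ_allow = 767/5 = 153.4 MPa.
Hoop stress σ_h = pD/(2t), so t = pD/(2σ_allow) = 3.31×1050/(2×153.4) = 11.33 mm.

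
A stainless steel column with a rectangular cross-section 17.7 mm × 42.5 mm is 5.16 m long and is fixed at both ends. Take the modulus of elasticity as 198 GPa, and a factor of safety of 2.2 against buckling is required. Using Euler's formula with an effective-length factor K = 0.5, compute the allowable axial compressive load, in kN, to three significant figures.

P_allow = 2.62 kN

Buckling occurs about the weak axis: I_min = h·b³/12 = 42.5×17.7³/12 = 19640 mm⁴ (b = 17.7 mm is the smaller dimension).
Effective length L_e = KL = 0.5×5.16 m = 2580 mm.
Euler critical load P_cr = π²EI/L_e² = π²×198000×19640/2580² = 5766 N.
P_allow = P_cr/n = 5766/2.2 = 2621 N.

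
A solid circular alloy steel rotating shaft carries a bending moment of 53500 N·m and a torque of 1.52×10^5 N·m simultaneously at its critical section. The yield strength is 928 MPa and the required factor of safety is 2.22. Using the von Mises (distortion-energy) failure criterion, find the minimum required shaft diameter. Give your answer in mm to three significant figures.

d = 151 mm

σ_allow = σ_y/n = 928/2.22 = 418.0 MPa.
For a solid shaft σ_b = 32M/(πd³) and τ = 16T/(πd³), so the von Mises stress is σ' = (16/πd³)·√(4M²+3T²).
√(4M²+3T²) = √(4×(5.350×10^7)² + 3×(1.520×10^8)²) = 2.842×10^8 N·mm.
d³ = 16×2.842×10^8/(π×418.0) = 3.462×10^6 mm³.
d = 151.3 mm.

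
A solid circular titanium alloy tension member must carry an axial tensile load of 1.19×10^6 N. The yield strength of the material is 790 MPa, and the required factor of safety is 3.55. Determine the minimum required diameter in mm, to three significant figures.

Allowable stress σ_allow = 790/3.55 = 222.5 MPa.
Required area A = F/σ_allow = 1190000/222.5 = 5347 mm².
A = πd²/4 → d = √(4A/π) = 82.51 mm.

d = 82.5 mm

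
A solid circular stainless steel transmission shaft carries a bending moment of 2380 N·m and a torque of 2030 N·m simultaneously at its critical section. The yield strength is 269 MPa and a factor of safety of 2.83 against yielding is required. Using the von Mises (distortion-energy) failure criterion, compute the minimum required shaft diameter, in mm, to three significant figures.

σ_allow = σ_y/n = 269/2.83 = 95.05 MPa.
For a solid shaft σ_b = 32M/(πd³) and τ = 16T/(πd³), so the von Mises stress is σ' = (16/πd³)·√(4M²+3T²).
√(4M²+3T²) = √(4×(2.380×10^6)² + 3×(2.030×10^6)²) = 5.918×10^6 N·mm.
d³ = 16×5.918×10^6/(π×95.05) = 317100 mm³.
d = 68.19 mm.

d = 68.2 mm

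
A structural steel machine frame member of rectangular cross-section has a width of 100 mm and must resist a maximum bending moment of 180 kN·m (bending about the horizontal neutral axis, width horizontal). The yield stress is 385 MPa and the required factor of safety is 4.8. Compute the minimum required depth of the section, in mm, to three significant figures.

σ_allow = 385/4.8 = 80.21 MPa.
For a rectangular section σ = 6M/(bh²), so h² = 6M/(b σ_allow) = 6×1.8000×10^8/(100×80.21) = 134600 mm².
h = 366.9 mm.

h = 367 mm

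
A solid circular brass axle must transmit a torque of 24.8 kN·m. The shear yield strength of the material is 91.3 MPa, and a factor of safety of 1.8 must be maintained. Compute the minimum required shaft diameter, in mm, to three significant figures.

Allowable shear stress τ_allow = 91.3/1.8 = 50.72 MPa.
For a solid shaft τ = 16T/(πd³), so d³ = 16T/(π τ_allow) = 16×2.4800×10^7/(π×50.72) = 2.490×10^6 mm³.
d = (2.490×10^6)^(1/3) = 135.5 mm.

d = 136 mm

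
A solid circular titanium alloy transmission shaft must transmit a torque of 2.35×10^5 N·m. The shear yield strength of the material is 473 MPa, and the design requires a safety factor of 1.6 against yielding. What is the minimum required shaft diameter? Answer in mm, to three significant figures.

Allowable shear stress τ_allow = 473/1.6 = 295.6 MPa.
For a solid shaft τ = 16T/(πd³), so d³ = 16T/(π τ_allow) = 16×2.3500×10^8/(π×295.6) = 4.049×10^6 mm³.
d = (4.049×10^6)^(1/3) = 159.4 mm.

d = 159 mm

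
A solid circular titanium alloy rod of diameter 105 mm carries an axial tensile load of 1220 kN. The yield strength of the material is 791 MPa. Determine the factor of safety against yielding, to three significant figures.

n = 5.61

A = πd²/4 = 8659 mm².
σ = F/A = 1220000/8659 = 140.9 MPa.
n = 791/140.9 = 5.614.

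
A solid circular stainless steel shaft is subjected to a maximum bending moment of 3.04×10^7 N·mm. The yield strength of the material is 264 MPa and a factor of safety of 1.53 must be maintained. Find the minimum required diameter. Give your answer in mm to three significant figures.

d = 122 mm

σ_allow = 264/1.53 = 172.5 MPa.
For a solid circular section σ = 32M/(πd³), so d³ = 32M/(π σ_allow) = 32×3.0400×10^7/(π×172.5) = 1.795×10^6 mm³.
d = 121.5 mm.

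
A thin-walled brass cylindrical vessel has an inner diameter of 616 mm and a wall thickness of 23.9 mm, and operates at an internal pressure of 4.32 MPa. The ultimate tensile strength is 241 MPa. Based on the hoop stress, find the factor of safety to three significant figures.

n = 4.33

σ_h = pD/(2t) = 4.32×616/(2×23.9) = 55.67 MPa.
n = 241/55.67 = 4.329.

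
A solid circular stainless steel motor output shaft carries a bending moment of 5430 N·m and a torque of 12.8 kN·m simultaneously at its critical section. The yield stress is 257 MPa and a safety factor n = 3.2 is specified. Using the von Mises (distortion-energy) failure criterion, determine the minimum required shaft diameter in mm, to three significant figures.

d = 116 mm

σ_allow = σ_y/n = 257/3.2 = 80.31 MPa.
For a solid shaft σ_b = 32M/(πd³) and τ = 16T/(πd³), so the von Mises stress is σ' = (16/πd³)·√(4M²+3T²).
√(4M²+3T²) = √(4×(5.430×10^6)² + 3×(1.280×10^7)²) = 2.469×10^7 N·mm.
d³ = 16×2.469×10^7/(π×80.31) = 1.566×10^6 mm³.
d = 116.1 mm.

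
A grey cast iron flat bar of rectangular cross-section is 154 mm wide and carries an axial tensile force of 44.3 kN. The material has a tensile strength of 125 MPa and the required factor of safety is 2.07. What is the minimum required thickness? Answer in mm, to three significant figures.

t = 4.76 mm

σ_allow = 125/2.07 = 60.39 MPa.
Required area A = F/σ_allow = 44300/60.39 = 733.6 mm².
t = A/w = 733.6/154 = 4.764 mm.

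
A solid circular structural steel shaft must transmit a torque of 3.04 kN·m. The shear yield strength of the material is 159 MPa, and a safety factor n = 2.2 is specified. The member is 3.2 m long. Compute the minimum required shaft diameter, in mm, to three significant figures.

Allowable shear stress τ_allow = 159/2.2 = 72.27 MPa.
For a solid shaft τ = 16T/(πd³), so d³ = 16T/(π τ_allow) = 16×3040000/(π×72.27) = 214200 mm³.
d = (214200)^(1/3) = 59.84 mm.

d = 59.8 mm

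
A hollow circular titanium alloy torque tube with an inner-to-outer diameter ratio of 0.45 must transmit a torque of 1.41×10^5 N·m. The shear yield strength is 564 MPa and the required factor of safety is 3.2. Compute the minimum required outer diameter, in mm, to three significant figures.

d_o = 162 mm

τ_allow = 564/3.2 = 176.2 MPa.
For a hollow shaft τ = 16T/[πd_o³(1−k⁴)] with k = 0.45, so 1−k⁴ = 0.9590.
d_o³ = 16T/[π τ_allow (1−k⁴)] = 16×1.4100×10^8/(π×176.2×0.9590) = 4.249×10^6 mm³.
d_o = 162.0 mm.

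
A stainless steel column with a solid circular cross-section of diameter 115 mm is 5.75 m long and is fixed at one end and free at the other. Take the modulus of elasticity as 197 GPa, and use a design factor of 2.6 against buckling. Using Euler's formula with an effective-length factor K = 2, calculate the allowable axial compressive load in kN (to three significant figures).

I = πd⁴/64 = π×115⁴/64 = 8.585×10^6 mm⁴.
Effective length L_e = KL = 2×5.75 m = 11500 mm.
Euler critical load P_cr = π²EI/L_e² = π²×197000×8.585×10^6/11500² = 126200 N.
P_allow = P_cr/n = 126200/2.6 = 48550 N.

P_allow = 48.5 kN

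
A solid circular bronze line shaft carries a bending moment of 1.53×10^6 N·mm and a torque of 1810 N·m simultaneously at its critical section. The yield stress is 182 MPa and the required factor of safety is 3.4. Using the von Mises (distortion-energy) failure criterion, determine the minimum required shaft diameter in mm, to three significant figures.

d = 74.7 mm

σ_allow = σ_y/n = 182/3.4 = 53.53 MPa.
For a solid shaft σ_b = 32M/(πd³) and τ = 16T/(πd³), so the von Mises stress is σ' = (16/πd³)·√(4M²+3T²).
√(4M²+3T²) = √(4×(1.530×10^6)² + 3×(1.810×10^6)²) = 4.381×10^6 N·mm.
d³ = 16×4.381×10^6/(π×53.53) = 416800 mm³.
d = 74.70 mm.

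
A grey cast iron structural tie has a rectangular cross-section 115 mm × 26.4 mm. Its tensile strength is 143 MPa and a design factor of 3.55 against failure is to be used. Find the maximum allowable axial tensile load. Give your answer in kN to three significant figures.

F_allow = 122 kN

σ_allow = 143/3.55 = 40.28 MPa.
A = 115×26.4 = 3036 mm².
F_allow = σ_allow × A = 40.28×3036 = 122300 N.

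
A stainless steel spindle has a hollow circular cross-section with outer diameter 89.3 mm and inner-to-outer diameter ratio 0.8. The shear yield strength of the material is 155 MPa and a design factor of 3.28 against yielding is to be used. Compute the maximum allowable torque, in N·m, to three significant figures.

τ_allow = 155/3.28 = 47.26 MPa.
For a hollow shaft T_allow = τ_allow·πd_o³(1−k⁴)/16 with 1−k⁴ = 0.5904, so πd_o³(1−k⁴)/16 = 82550 mm³.
T_allow = 47.26×82550 = 3.901×10^6 N·mm = 3901 N·m.

T_allow = 3900 N·m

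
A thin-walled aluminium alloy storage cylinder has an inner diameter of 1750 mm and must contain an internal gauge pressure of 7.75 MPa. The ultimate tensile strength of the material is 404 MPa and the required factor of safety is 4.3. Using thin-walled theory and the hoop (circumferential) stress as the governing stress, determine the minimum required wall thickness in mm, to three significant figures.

σ_allow = 404/4.3 = 93.95 MPa.
Hoop stress σ_h = pD/(2t), so t = pD/(2σ_allow) = 7.75×1750/(2×93.95) = 72.18 mm.

t = 72.2 mm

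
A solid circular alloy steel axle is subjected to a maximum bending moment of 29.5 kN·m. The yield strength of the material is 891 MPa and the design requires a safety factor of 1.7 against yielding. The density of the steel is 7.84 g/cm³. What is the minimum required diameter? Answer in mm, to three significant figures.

σ_allow = 891/1.7 = 524.1 MPa.
For a solid circular section σ = 32M/(πd³), so d³ = 32M/(π σ_allow) = 32×2.9500×10^7/(π×524.1) = 573300 mm³.
d = 83.07 mm.

d = 83.1 mm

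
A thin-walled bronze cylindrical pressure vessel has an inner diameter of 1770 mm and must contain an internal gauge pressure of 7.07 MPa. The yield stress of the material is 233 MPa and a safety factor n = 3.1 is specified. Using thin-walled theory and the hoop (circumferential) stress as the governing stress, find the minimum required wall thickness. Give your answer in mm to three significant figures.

t = 83.2 mm

σ_allow = 233/3.1 = 75.16 MPa.
Hoop stress σ_h = pD/(2t), so t = pD/(2σ_allow) = 7.07×1770/(2×75.16) = 83.25 mm.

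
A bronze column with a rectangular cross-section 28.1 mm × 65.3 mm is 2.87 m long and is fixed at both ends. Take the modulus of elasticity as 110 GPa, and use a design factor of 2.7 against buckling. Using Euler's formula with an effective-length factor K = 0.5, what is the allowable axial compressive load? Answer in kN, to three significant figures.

Buckling occurs about the weak axis: I_min = h·b³/12 = 65.3×28.1³/12 = 120700 mm⁴ (b = 28.1 mm is the smaller dimension).
Effective length L_e = KL = 0.5×2.87 m = 1435 mm.
Euler critical load P_cr = π²EI/L_e² = π²×110000×120700/1435² = 63660 N.
P_allow = P_cr/n = 63660/2.7 = 23580 N.

P_allow = 23.6 kN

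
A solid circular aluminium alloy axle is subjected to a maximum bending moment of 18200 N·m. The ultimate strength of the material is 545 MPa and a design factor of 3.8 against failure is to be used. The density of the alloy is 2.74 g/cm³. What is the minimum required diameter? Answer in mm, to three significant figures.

σ_allow = 545/3.8 = 143.4 MPa.
For a solid circular section σ = 32M/(πd³), so d³ = 32M/(π σ_allow) = 32×1.8200×10^7/(π×143.4) = 1.293×10^6 mm³.
d = 108.9 mm.

d = 109 mm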